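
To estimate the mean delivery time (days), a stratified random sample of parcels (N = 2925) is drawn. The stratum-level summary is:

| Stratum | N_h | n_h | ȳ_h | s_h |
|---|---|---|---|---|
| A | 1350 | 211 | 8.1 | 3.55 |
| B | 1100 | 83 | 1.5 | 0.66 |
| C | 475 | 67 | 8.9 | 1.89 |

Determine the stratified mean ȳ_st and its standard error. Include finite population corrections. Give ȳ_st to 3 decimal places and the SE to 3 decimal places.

ȳ_st = Σ W_h ȳ_h = (1350·8.1 + 1100·1.5 + 475·8.9)/2925 = 5.74786
V̂(ȳ_st) = Σ W_h² (1 − n_h/N_h) s_h²/n_h, with W_h = N_h/N and N = 2925:
  stratum A: (1350/2925)²·(1 − 211/1350)·3.55²/211 = 0.0107345
  stratum B: (1100/2925)²·(1 − 83/1100)·0.66²/83 = 0.000686233
  stratum C: (475/2925)²·(1 − 67/475)·1.89²/67 = 0.00120768
V̂(ȳ_st) = 0.0126284
SE(ȳ_st) = √0.0126284 = 0.112376

ȳ_st ≈ 5.748, SE ≈ 0.112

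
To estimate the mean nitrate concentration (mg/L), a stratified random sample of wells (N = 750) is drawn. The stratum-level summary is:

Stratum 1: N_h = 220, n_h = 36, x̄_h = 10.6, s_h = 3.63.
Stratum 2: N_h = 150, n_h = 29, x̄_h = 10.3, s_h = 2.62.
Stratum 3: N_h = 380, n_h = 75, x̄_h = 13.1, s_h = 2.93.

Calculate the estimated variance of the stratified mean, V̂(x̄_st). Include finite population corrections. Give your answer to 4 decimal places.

V̂(x̄_st) ≈ 0.0576

V̂(x̄_st) = Σ W_h² (1 − n_h/N_h) s_h²/n_h, with W_h = N_h/N and N = 750:
  stratum 1: (220/750)²·(1 − 36/220)·3.63²/36 = 0.0263408
  stratum 2: (150/750)²·(1 − 29/150)·2.62²/29 = 0.00763763
  stratum 3: (380/750)²·(1 − 75/380)·2.93²/75 = 0.0235849
V̂(x̄_st) = 0.0575634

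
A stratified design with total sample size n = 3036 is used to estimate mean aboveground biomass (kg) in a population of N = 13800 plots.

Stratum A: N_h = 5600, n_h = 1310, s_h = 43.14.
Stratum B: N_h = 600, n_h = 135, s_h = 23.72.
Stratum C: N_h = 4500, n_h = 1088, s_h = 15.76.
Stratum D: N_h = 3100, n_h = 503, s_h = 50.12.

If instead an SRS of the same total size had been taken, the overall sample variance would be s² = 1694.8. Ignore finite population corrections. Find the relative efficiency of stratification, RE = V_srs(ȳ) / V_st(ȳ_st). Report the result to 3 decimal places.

RE ≈ 1.077

V̂(ȳ_st) = Σ W_h² s_h²/n_h, with W_h = N_h/N and N = 13800:
  stratum A: (5600/13800)²·43.14²/1310 = 0.233941
  stratum B: (600/13800)²·23.72²/135 = 0.00787843
  stratum C: (4500/13800)²·15.76²/1088 = 0.0242745
  stratum D: (3100/13800)²·50.12²/503 = 0.252011
V_st = 0.518105
V_srs = s²/n = 1694.8/3036 = 0.558235
Relative efficiency = V_srs / V_st = 0.558235/0.518105 = 1.0775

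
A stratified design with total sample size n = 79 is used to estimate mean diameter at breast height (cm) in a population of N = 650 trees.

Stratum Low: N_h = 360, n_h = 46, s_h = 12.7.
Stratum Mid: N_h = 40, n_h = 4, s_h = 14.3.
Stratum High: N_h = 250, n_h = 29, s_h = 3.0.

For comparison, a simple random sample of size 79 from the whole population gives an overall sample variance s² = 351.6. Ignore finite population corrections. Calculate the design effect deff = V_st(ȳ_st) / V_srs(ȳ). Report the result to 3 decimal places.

V̂(ȳ_st) = Σ W_h² s_h²/n_h, with W_h = N_h/N and N = 650:
  stratum Low: (360/650)²·12.7²/46 = 1.07554
  stratum Mid: (40/650)²·14.3²/4 = 0.1936
  stratum High: (250/650)²·3.0²/29 = 0.045909
V_st = 1.31505
V_srs = s²/n = 351.6/79 = 4.45063
deff = V_st / V_srs = 1.31505/4.45063 = 0.2955

deff ≈ 0.295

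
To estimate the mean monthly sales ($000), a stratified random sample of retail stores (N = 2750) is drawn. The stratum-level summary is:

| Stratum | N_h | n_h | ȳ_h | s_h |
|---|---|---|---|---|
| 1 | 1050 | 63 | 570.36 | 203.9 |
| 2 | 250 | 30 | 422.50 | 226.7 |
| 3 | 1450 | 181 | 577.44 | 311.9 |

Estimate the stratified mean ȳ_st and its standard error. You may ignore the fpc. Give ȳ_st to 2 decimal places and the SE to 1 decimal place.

ȳ_st = Σ W_h ȳ_h = (1050·570.36 + 250·422.50 + 1450·577.44)/2750 = 560.65127
V̂(ȳ_st) = Σ W_h² s_h²/n_h, with W_h = N_h/N and N = 2750:
  stratum 1: (1050/2750)²·203.9²/63 = 96.2071
  stratum 2: (250/2750)²·226.7²/30 = 14.1578
  stratum 3: (1450/2750)²·311.9²/181 = 149.425
V̂(ȳ_st) = 259.79
SE(ȳ_st) = √259.79 = 16.118

ȳ_st ≈ 560.65, SE ≈ 16.1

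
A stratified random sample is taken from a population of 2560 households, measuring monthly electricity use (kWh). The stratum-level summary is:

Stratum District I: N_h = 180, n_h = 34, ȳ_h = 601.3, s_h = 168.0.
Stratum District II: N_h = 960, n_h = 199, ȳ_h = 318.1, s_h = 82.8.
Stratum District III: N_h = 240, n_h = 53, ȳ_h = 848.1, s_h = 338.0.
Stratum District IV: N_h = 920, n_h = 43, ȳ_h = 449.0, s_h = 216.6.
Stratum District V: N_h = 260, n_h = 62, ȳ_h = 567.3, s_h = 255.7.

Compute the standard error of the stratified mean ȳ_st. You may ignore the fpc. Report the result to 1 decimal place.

SE(ȳ_st) ≈ 13.4

V̂(ȳ_st) = Σ W_h² s_h²/n_h, with W_h = N_h/N and N = 2560:
  stratum District I: (180/2560)²·168.0²/34 = 4.10398
  stratum District II: (960/2560)²·82.8²/199 = 4.84474
  stratum District III: (240/2560)²·338.0²/53 = 18.9452
  stratum District IV: (920/2560)²·216.6²/43 = 140.911
  stratum District V: (260/2560)²·255.7²/62 = 10.8777
V̂(ȳ_st) = 179.682
SE(ȳ_st) = √179.682 = 13.4046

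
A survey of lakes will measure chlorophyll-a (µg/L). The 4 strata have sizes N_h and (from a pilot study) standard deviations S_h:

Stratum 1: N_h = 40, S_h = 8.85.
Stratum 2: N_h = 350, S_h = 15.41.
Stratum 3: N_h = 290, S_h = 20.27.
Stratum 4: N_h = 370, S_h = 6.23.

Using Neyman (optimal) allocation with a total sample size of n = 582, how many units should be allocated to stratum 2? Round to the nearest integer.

Neyman allocation: n_h = n · N_h S_h / Σ N_i S_i, with n = 582.
  stratum 1: N_h·S_h = 40·8.85 = 354.00
  stratum 2: N_h·S_h = 350·15.41 = 5393.50
  stratum 3: N_h·S_h = 290·20.27 = 5878.30
  stratum 4: N_h·S_h = 370·6.23 = 2305.10
Σ N_h S_h = 13930.90
n for stratum 2 = 582·5393.50/13930.90 = 225.328 → 225

225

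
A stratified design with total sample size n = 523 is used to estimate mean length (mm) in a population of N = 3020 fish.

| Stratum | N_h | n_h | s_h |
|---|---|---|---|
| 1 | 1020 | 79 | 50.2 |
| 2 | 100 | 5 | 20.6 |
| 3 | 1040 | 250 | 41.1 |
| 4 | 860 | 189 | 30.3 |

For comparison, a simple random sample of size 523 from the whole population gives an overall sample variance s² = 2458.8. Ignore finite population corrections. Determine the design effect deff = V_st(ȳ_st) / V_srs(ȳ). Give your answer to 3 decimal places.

V̂(ȳ_st) = Σ W_h² s_h²/n_h, with W_h = N_h/N and N = 3020:
  stratum 1: (1020/3020)²·50.2²/79 = 3.63887
  stratum 2: (100/3020)²·20.6²/5 = 0.0930573
  stratum 3: (1040/3020)²·41.1²/250 = 0.801302
  stratum 4: (860/3020)²·30.3²/189 = 0.393919
V_st = 4.92715
V_srs = s²/n = 2458.8/523 = 4.70134
deff = V_st / V_srs = 4.92715/4.70134 = 1.0480

deff ≈ 1.048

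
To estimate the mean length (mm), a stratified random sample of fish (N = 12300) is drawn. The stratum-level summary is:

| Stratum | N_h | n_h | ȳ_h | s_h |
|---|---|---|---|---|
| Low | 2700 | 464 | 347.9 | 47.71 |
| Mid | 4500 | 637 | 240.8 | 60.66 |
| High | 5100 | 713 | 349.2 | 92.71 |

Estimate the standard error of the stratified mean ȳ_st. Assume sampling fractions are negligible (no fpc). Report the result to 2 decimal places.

SE(ȳ_st) ≈ 1.76

V̂(ȳ_st) = Σ W_h² s_h²/n_h, with W_h = N_h/N and N = 12300:
  stratum Low: (2700/12300)²·47.71²/464 = 0.236384
  stratum Mid: (4500/12300)²·60.66²/637 = 0.773179
  stratum High: (5100/12300)²·92.71²/713 = 2.0725
V̂(ȳ_st) = 3.08206
SE(ȳ_st) = √3.08206 = 1.75558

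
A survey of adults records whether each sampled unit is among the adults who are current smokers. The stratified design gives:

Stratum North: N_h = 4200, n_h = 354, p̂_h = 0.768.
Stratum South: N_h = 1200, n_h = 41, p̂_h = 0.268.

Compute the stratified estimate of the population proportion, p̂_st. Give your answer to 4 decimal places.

p̂_st ≈ 0.6569

N = 5400; stratum weights W_h = N_h/N.
p̂_st = Σ W_h p̂_h = (4200·0.768 + 1200·0.268)/5400 = 0.65689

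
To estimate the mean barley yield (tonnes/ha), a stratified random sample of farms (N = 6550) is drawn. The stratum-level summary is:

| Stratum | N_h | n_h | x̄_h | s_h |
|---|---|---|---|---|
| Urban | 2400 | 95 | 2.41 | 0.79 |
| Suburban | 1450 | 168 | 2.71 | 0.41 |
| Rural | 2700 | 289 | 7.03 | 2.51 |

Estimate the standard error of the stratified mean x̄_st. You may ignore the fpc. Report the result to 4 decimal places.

V̂(x̄_st) = Σ W_h² s_h²/n_h, with W_h = N_h/N and N = 6550:
  stratum Urban: (2400/6550)²·0.79²/95 = 0.000882004
  stratum Suburban: (1450/6550)²·0.41²/168 = 4.90356e-05
  stratum Rural: (2700/6550)²·2.51²/289 = 0.0037042
V̂(x̄_st) = 0.00463524
SE(x̄_st) = √0.00463524 = 0.0680826

SE(x̄_st) ≈ 0.0681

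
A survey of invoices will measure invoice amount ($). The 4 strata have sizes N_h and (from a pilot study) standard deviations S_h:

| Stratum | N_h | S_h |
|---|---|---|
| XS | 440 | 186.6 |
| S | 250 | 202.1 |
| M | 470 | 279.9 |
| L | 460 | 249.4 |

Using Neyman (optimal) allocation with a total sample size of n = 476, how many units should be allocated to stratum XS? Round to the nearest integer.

103

Neyman allocation: n_h = n · N_h S_h / Σ N_i S_i, with n = 476.
  stratum XS: N_h·S_h = 440·186.6 = 82104.00
  stratum S: N_h·S_h = 250·202.1 = 50525.00
  stratum M: N_h·S_h = 470·279.9 = 131553.00
  stratum L: N_h·S_h = 460·249.4 = 114724.00
Σ N_h S_h = 378906.00
n for stratum XS = 476·82104.00/378906.00 = 103.143 → 103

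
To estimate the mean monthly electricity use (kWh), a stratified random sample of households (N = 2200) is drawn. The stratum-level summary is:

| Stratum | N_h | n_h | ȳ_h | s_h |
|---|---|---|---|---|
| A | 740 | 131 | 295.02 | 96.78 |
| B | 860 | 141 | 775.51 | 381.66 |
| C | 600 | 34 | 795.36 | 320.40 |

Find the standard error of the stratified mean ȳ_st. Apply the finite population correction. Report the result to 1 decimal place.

V̂(ȳ_st) = Σ W_h² (1 − n_h/N_h) s_h²/n_h, with W_h = N_h/N and N = 2200:
  stratum A: (740/2200)²·(1 − 131/740)·96.78²/131 = 6.65738
  stratum B: (860/2200)²·(1 − 141/860)·381.66²/141 = 131.982
  stratum C: (600/2200)²·(1 − 34/600)·320.40²/34 = 211.85
V̂(ȳ_st) = 350.49
SE(ȳ_st) = √350.49 = 18.7214

SE(ȳ_st) ≈ 18.7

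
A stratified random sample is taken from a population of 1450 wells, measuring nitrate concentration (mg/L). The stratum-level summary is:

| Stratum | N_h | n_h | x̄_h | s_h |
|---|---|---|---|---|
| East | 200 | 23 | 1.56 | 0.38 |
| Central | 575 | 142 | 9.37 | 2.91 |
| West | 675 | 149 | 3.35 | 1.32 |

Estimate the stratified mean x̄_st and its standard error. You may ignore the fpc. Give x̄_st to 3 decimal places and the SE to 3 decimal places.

x̄_st ≈ 5.490, SE ≈ 0.110

x̄_st = Σ W_h x̄_h = (200·1.56 + 575·9.37 + 675·3.35)/1450 = 5.49034
V̂(x̄_st) = Σ W_h² s_h²/n_h, with W_h = N_h/N and N = 1450:
  stratum East: (200/1450)²·0.38²/23 = 0.000119444
  stratum Central: (575/1450)²·2.91²/142 = 0.00937772
  stratum West: (675/1450)²·1.32²/149 = 0.00253415
V̂(x̄_st) = 0.0120313
SE(x̄_st) = √0.0120313 = 0.109687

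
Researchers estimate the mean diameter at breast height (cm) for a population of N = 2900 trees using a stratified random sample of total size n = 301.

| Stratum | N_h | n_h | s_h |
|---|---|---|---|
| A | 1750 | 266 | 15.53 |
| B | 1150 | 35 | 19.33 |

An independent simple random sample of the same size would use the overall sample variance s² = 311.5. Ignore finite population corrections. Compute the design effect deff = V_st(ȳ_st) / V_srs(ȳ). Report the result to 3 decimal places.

V̂(ȳ_st) = Σ W_h² s_h²/n_h, with W_h = N_h/N and N = 2900:
  stratum A: (1750/2900)²·15.53²/266 = 0.330173
  stratum B: (1150/2900)²·19.33²/35 = 1.67879
V_st = 2.00896
V_srs = s²/n = 311.5/301 = 1.03488
deff = V_st / V_srs = 2.00896/1.03488 = 1.9412

deff ≈ 1.941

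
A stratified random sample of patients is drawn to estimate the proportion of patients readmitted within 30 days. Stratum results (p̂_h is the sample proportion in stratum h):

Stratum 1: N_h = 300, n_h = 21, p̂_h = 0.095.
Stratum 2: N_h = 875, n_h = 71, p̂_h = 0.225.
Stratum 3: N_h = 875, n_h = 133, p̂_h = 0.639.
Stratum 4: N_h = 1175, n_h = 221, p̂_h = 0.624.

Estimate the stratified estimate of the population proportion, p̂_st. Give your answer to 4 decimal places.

p̂_st ≈ 0.4706

N = 3225; stratum weights W_h = N_h/N.
p̂_st = Σ W_h p̂_h = (300·0.095 + 875·0.225 + 875·0.639 + 1175·0.624)/3225 = 0.47060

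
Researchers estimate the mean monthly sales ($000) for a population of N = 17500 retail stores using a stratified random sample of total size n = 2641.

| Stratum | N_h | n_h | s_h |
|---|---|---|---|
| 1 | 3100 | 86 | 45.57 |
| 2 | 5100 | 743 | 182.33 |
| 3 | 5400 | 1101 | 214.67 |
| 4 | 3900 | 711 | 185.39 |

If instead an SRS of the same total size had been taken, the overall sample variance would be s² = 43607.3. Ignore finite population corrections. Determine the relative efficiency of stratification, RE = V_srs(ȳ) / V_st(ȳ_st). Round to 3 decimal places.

RE ≈ 1.509

V̂(ȳ_st) = Σ W_h² s_h²/n_h, with W_h = N_h/N and N = 17500:
  stratum 1: (3100/17500)²·45.57²/86 = 0.757717
  stratum 2: (5100/17500)²·182.33²/743 = 3.80007
  stratum 3: (5400/17500)²·214.67²/1101 = 3.98535
  stratum 4: (3900/17500)²·185.39²/711 = 2.4008
V_st = 10.9439
V_srs = s²/n = 43607.3/2641 = 16.5117
Relative efficiency = V_srs / V_st = 16.5117/10.9439 = 1.5087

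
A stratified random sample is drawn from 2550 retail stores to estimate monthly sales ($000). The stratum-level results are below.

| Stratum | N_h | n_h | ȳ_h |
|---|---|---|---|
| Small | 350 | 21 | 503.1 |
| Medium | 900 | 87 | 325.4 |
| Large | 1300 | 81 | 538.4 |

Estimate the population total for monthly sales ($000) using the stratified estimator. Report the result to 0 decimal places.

τ̂_st = Σ N_h ȳ_h = 350·503.1 + 900·325.4 + 1300·538.4 = 1168865

τ̂_st ≈ 1168865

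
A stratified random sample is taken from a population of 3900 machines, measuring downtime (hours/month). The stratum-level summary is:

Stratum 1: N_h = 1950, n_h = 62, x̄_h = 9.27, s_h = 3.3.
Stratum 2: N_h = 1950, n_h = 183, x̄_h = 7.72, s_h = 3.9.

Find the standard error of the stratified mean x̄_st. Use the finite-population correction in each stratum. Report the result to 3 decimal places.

V̂(x̄_st) = Σ W_h² (1 − n_h/N_h) s_h²/n_h, with W_h = N_h/N and N = 3900:
  stratum 1: (1950/3900)²·(1 − 62/1950)·3.3²/62 = 0.0425151
  stratum 2: (1950/3900)²·(1 − 183/1950)·3.9²/183 = 0.0188287
V̂(x̄_st) = 0.0613438
SE(x̄_st) = √0.0613438 = 0.247677

SE(x̄_st) ≈ 0.248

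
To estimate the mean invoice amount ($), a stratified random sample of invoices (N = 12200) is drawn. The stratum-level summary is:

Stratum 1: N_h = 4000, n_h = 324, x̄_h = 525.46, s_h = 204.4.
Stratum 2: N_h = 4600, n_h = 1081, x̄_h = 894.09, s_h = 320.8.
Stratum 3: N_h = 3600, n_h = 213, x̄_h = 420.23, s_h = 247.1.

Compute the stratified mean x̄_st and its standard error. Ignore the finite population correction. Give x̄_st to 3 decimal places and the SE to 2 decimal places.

x̄_st ≈ 633.400, SE ≈ 7.24

x̄_st = Σ W_h x̄_h = (4000·525.46 + 4600·894.09 + 3600·420.23)/12200 = 633.40016
V̂(x̄_st) = Σ W_h² s_h²/n_h, with W_h = N_h/N and N = 12200:
  stratum 1: (4000/12200)²·204.4²/324 = 13.8617
  stratum 2: (4600/12200)²·320.8²/1081 = 13.5344
  stratum 3: (3600/12200)²·247.1²/213 = 24.9604
V̂(x̄_st) = 52.3565
SE(x̄_st) = √52.3565 = 7.23578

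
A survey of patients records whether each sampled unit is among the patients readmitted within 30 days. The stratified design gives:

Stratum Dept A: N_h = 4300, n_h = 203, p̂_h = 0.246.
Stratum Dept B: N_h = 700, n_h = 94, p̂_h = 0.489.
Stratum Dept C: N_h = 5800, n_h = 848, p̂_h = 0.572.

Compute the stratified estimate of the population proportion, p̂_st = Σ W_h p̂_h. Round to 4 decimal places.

p̂_st ≈ 0.4368

N = 10800; stratum weights W_h = N_h/N.
p̂_st = Σ W_h p̂_h = (4300·0.246 + 700·0.489 + 5800·0.572)/10800 = 0.43682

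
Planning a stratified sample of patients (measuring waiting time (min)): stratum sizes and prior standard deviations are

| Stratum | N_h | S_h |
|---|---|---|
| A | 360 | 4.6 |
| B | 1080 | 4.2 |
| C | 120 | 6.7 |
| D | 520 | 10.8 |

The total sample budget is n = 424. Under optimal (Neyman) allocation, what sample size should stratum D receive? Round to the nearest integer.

189

Neyman allocation: n_h = n · N_h S_h / Σ N_i S_i, with n = 424.
  stratum A: N_h·S_h = 360·4.6 = 1656.00
  stratum B: N_h·S_h = 1080·4.2 = 4536.00
  stratum C: N_h·S_h = 120·6.7 = 804.00
  stratum D: N_h·S_h = 520·10.8 = 5616.00
Σ N_h S_h = 12612.00
n for stratum D = 424·5616.00/12612.00 = 188.803 → 189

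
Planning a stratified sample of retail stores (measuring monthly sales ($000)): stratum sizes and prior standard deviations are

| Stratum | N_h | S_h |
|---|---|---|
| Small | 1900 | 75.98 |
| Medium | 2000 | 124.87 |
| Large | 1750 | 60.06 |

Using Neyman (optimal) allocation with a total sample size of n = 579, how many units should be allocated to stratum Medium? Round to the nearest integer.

Neyman allocation: n_h = n · N_h S_h / Σ N_i S_i, with n = 579.
  stratum Small: N_h·S_h = 1900·75.98 = 144362.00
  stratum Medium: N_h·S_h = 2000·124.87 = 249740.00
  stratum Large: N_h·S_h = 1750·60.06 = 105105.00
Σ N_h S_h = 499207.00
n for stratum Medium = 579·249740.00/499207.00 = 289.658 → 290

290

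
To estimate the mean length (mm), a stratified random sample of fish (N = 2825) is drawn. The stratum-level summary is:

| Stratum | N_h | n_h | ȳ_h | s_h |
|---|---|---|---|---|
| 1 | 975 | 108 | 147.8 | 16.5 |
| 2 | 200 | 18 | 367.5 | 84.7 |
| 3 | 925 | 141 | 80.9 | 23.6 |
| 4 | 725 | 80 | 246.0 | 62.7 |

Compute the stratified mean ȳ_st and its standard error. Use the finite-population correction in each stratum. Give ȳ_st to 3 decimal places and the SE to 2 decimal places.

ȳ_st ≈ 166.650, SE ≈ 2.31

ȳ_st = Σ W_h ȳ_h = (975·147.8 + 200·367.5 + 925·80.9 + 725·246.0)/2825 = 166.65044
V̂(ȳ_st) = Σ W_h² (1 − n_h/N_h) s_h²/n_h, with W_h = N_h/N and N = 2825:
  stratum 1: (975/2825)²·(1 − 108/975)·16.5²/108 = 0.267012
  stratum 2: (200/2825)²·(1 − 18/200)·84.7²/18 = 1.81785
  stratum 3: (925/2825)²·(1 − 141/925)·23.6²/141 = 0.358943
  stratum 4: (725/2825)²·(1 − 80/725)·62.7²/80 = 2.87943
V̂(ȳ_st) = 5.32323
SE(ȳ_st) = √5.32323 = 2.30721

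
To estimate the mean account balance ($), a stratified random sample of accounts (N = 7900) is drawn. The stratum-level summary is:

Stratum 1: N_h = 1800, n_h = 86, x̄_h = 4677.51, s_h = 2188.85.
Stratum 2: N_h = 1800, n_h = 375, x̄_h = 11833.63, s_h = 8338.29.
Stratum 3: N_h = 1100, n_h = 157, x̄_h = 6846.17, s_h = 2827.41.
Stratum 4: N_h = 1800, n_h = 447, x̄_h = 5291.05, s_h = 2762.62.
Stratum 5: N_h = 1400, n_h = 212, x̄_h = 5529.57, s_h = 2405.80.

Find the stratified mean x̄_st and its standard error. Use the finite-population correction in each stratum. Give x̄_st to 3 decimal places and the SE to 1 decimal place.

x̄_st ≈ 6900.776, SE ≈ 112.3

x̄_st = Σ W_h x̄_h = (1800·4677.51 + 1800·11833.63 + 1100·6846.17 + 1800·5291.05 + 1400·5529.57)/7900 = 6900.77557
V̂(x̄_st) = Σ W_h² (1 − n_h/N_h) s_h²/n_h, with W_h = N_h/N and N = 7900:
  stratum 1: (1800/7900)²·(1 − 86/1800)·2188.85²/86 = 2753.99
  stratum 2: (1800/7900)²·(1 − 375/1800)·8338.29²/375 = 7620.02
  stratum 3: (1100/7900)²·(1 − 157/1100)·2827.41²/157 = 846.307
  stratum 4: (1800/7900)²·(1 − 447/1800)·2762.62²/447 = 666.271
  stratum 5: (1400/7900)²·(1 − 212/1400)·2405.80²/212 = 727.568
V̂(x̄_st) = 12614.2
SE(x̄_st) = √12614.2 = 112.313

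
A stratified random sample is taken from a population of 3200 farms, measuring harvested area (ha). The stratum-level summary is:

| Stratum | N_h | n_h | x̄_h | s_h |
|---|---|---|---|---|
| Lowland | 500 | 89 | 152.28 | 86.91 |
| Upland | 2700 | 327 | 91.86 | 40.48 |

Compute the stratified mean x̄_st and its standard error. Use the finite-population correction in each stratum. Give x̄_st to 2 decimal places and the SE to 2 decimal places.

x̄_st = Σ W_h x̄_h = (500·152.28 + 2700·91.86)/3200 = 101.30062
V̂(x̄_st) = Σ W_h² (1 − n_h/N_h) s_h²/n_h, with W_h = N_h/N and N = 3200:
  stratum Lowland: (500/3200)²·(1 − 89/500)·86.91²/89 = 1.70318
  stratum Upland: (2700/3200)²·(1 − 327/2700)·40.48²/327 = 3.13541
V̂(x̄_st) = 4.8386
SE(x̄_st) = √4.8386 = 2.19968

x̄_st ≈ 101.30, SE ≈ 2.20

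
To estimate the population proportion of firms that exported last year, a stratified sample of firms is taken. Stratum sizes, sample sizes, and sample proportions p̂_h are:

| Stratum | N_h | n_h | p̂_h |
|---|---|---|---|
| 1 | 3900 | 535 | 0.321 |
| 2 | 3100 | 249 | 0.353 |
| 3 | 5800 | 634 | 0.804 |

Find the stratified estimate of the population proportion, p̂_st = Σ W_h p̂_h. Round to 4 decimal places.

N = 12800; stratum weights W_h = N_h/N.
p̂_st = Σ W_h p̂_h = (3900·0.321 + 3100·0.353 + 5800·0.804)/12800 = 0.54761

p̂_st ≈ 0.5476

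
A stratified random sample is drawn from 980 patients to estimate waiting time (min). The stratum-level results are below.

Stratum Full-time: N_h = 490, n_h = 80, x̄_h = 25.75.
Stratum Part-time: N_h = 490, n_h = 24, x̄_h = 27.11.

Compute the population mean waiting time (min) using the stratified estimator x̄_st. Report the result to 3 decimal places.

N = Σ N_h = 980. Stratum weights W_h = N_h/N.
x̄_st = (490·25.75 + 490·27.11) / 980 = 26.43000

x̄_st ≈ 26.430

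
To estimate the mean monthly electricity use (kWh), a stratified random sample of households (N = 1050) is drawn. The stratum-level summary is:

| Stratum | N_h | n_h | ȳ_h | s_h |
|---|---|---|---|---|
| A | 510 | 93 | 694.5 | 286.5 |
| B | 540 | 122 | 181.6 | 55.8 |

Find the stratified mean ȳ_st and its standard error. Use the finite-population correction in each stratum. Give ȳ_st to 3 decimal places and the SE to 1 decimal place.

ȳ_st = Σ W_h ȳ_h = (510·694.5 + 540·181.6)/1050 = 430.72286
V̂(ȳ_st) = Σ W_h² (1 − n_h/N_h) s_h²/n_h, with W_h = N_h/N and N = 1050:
  stratum A: (510/1050)²·(1 − 93/510)·286.5²/93 = 170.253
  stratum B: (540/1050)²·(1 − 122/540)·55.8²/122 = 5.22517
V̂(ȳ_st) = 175.478
SE(ȳ_st) = √175.478 = 13.2468

ȳ_st ≈ 430.723, SE ≈ 13.2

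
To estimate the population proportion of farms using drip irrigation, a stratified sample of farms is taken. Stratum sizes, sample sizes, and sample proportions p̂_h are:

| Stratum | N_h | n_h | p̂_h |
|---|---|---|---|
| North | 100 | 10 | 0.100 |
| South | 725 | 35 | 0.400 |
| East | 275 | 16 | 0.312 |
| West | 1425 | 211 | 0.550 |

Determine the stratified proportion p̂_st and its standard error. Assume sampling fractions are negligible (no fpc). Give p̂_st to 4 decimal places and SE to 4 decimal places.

N = 2525; stratum weights W_h = N_h/N.
p̂_st = Σ W_h p̂_h = (100·0.100 + 725·0.400 + 275·0.312 + 1425·0.550)/2525 = 0.46319
V̂(p̂_st) = Σ W_h² p̂_h(1−p̂_h)/(n_h−1):
  stratum North: (100/2525)²·0.100·0.900/9 = 1.56847e-05
  stratum South: (725/2525)²·0.400·0.600/34 = 0.00058195
  stratum East: (275/2525)²·0.312·0.688/15 = 0.000169744
  stratum West: (1425/2525)²·0.550·0.450/210 = 0.000375373
V̂(p̂_st) = 0.00114275; SE = √V̂ = 0.0338046

p̂_st ≈ 0.4632, SE ≈ 0.0338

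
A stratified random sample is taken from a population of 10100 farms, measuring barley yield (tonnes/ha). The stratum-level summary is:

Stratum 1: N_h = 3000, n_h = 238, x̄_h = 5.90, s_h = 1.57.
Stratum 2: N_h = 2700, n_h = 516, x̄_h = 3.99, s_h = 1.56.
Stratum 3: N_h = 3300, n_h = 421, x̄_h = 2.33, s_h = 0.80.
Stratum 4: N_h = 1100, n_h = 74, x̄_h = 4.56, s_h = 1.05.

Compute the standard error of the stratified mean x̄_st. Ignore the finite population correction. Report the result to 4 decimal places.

V̂(x̄_st) = Σ W_h² s_h²/n_h, with W_h = N_h/N and N = 10100:
  stratum 1: (3000/10100)²·1.57²/238 = 0.000913739
  stratum 2: (2700/10100)²·1.56²/516 = 0.000337042
  stratum 3: (3300/10100)²·0.80²/421 = 0.000162287
  stratum 4: (1100/10100)²·1.05²/74 = 0.000176722
V̂(x̄_st) = 0.00158979
SE(x̄_st) = √0.00158979 = 0.0398722

SE(x̄_st) ≈ 0.0399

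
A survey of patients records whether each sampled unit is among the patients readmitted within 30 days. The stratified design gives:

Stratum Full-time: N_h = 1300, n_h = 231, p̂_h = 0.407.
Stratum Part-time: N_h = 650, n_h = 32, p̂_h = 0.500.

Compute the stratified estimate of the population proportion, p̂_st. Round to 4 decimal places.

N = 1950; stratum weights W_h = N_h/N.
p̂_st = Σ W_h p̂_h = (1300·0.407 + 650·0.500)/1950 = 0.43800

p̂_st ≈ 0.4380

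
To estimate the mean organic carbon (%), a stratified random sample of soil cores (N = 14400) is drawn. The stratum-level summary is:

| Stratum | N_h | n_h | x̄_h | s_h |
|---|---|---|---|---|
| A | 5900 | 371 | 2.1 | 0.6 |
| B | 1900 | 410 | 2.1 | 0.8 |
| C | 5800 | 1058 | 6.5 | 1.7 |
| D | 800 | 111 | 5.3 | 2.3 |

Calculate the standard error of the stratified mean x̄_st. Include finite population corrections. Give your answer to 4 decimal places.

SE(x̄_st) ≈ 0.0257

V̂(x̄_st) = Σ W_h² (1 − n_h/N_h) s_h²/n_h, with W_h = N_h/N and N = 14400:
  stratum A: (5900/14400)²·(1 − 371/5900)·0.6²/371 = 0.000152652
  stratum B: (1900/14400)²·(1 − 410/1900)·0.8²/410 = 2.13114e-05
  stratum C: (5800/14400)²·(1 − 1058/5800)·1.7²/1058 = 0.000362307
  stratum D: (800/14400)²·(1 − 111/800)·2.3²/111 = 0.000126683
V̂(x̄_st) = 0.000662953
SE(x̄_st) = √0.000662953 = 0.0257479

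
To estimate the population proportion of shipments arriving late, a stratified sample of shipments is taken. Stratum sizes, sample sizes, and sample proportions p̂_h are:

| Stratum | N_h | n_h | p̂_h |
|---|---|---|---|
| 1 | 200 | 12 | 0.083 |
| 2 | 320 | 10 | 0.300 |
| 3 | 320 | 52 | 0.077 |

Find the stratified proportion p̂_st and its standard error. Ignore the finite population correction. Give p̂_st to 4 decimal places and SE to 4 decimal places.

p̂_st ≈ 0.1634, SE ≈ 0.0631

N = 840; stratum weights W_h = N_h/N.
p̂_st = Σ W_h p̂_h = (200·0.083 + 320·0.300 + 320·0.077)/840 = 0.16338
V̂(p̂_st) = Σ W_h² p̂_h(1−p̂_h)/(n_h−1):
  stratum 1: (200/840)²·0.083·0.917/11 = 0.000392244
  stratum 2: (320/840)²·0.300·0.700/9 = 0.00338624
  stratum 3: (320/840)²·0.077·0.923/51 = 0.000202238
V̂(p̂_st) = 0.00398073; SE = √V̂ = 0.063093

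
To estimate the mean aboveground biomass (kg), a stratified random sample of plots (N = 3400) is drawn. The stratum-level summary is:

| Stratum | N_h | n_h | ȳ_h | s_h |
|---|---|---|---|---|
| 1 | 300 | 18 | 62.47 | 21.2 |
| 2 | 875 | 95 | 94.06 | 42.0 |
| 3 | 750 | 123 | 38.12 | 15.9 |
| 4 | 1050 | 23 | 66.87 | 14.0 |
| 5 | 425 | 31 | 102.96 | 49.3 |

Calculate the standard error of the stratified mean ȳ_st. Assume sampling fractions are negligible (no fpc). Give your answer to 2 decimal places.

SE(ȳ_st) ≈ 1.89

V̂(ȳ_st) = Σ W_h² s_h²/n_h, with W_h = N_h/N and N = 3400:
  stratum 1: (300/3400)²·21.2²/18 = 0.194394
  stratum 2: (875/3400)²·42.0²/95 = 1.2298
  stratum 3: (750/3400)²·15.9²/123 = 0.100012
  stratum 4: (1050/3400)²·14.0²/23 = 0.812735
  stratum 5: (425/3400)²·49.3²/31 = 1.22505
V̂(ȳ_st) = 3.56198
SE(ȳ_st) = √3.56198 = 1.88732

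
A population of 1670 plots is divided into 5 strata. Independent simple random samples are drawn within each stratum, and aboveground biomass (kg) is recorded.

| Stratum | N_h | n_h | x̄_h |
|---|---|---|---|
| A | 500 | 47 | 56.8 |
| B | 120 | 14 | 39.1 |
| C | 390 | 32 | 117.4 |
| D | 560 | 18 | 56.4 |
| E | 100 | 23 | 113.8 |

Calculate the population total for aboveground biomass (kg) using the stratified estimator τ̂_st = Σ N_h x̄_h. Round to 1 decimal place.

τ̂_st = Σ N_h x̄_h = 500·56.8 + 120·39.1 + 390·117.4 + 560·56.4 + 100·113.8 = 121842.0

τ̂_st ≈ 121842.0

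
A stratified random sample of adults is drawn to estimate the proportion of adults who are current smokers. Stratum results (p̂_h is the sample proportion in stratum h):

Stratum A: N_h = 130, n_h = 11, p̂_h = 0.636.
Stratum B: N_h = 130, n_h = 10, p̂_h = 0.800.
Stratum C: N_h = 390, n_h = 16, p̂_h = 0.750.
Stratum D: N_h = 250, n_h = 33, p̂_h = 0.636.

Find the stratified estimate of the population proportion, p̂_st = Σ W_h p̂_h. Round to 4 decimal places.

N = 900; stratum weights W_h = N_h/N.
p̂_st = Σ W_h p̂_h = (130·0.636 + 130·0.800 + 390·0.750 + 250·0.636)/900 = 0.70909

p̂_st ≈ 0.7091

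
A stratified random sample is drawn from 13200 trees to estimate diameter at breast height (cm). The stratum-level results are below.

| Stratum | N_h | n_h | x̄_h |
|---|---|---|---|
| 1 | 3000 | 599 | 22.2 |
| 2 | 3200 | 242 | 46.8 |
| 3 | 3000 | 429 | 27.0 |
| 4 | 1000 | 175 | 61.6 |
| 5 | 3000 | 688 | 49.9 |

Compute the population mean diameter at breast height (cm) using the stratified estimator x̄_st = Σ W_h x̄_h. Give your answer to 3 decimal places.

x̄_st ≈ 38.535

N = Σ N_h = 13200. Stratum weights W_h = N_h/N.
x̄_st = (3000·22.2 + 3200·46.8 + 3000·27.0 + 1000·61.6 + 3000·49.9) / 13200 = 38.53485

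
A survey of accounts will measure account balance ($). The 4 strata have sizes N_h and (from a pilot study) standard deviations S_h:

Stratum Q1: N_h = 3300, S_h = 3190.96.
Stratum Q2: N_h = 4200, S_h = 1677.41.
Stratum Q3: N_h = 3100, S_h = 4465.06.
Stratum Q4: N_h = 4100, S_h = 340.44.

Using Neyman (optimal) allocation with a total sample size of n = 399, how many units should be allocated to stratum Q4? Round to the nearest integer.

17

Neyman allocation: n_h = n · N_h S_h / Σ N_i S_i, with n = 399.
  stratum Q1: N_h·S_h = 3300·3190.96 = 10530168.00
  stratum Q2: N_h·S_h = 4200·1677.41 = 7045122.00
  stratum Q3: N_h·S_h = 3100·4465.06 = 13841686.00
  stratum Q4: N_h·S_h = 4100·340.44 = 1395804.00
Σ N_h S_h = 32812780.00
n for stratum Q4 = 399·1395804.00/32812780.00 = 16.973 → 17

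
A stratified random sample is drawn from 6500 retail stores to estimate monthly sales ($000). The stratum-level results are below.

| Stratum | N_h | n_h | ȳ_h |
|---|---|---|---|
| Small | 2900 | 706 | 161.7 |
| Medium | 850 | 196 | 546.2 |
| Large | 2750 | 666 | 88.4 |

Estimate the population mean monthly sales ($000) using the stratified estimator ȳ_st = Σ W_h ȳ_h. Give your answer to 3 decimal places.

N = Σ N_h = 6500. Stratum weights W_h = N_h/N.
ȳ_st = (2900·161.7 + 850·546.2 + 2750·88.4) / 6500 = 180.96923

ȳ_st ≈ 180.969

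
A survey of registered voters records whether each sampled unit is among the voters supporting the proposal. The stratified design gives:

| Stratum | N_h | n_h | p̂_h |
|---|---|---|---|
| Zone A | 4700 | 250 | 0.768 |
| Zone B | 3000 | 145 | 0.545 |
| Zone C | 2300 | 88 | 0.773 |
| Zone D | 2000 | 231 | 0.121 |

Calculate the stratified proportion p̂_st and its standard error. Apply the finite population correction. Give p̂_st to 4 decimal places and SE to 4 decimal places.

N = 12000; stratum weights W_h = N_h/N.
p̂_st = Σ W_h p̂_h = (4700·0.768 + 3000·0.545 + 2300·0.773 + 2000·0.121)/12000 = 0.60537
V̂(p̂_st) = Σ W_h² (1 − n_h/N_h) p̂_h(1−p̂_h)/(n_h−1):
  stratum Zone A: (4700/12000)²·(1 − 250/4700)·0.768·0.232/249 = 0.000103931
  stratum Zone B: (3000/12000)²·(1 − 145/3000)·0.545·0.455/144 = 0.000102426
  stratum Zone C: (2300/12000)²·(1 − 88/2300)·0.773·0.227/87 = 7.12585e-05
  stratum Zone D: (2000/12000)²·(1 − 231/2000)·0.121·0.879/230 = 1.13617e-05
V̂(p̂_st) = 0.000288977; SE = √V̂ = 0.0169993

p̂_st ≈ 0.6054, SE ≈ 0.0170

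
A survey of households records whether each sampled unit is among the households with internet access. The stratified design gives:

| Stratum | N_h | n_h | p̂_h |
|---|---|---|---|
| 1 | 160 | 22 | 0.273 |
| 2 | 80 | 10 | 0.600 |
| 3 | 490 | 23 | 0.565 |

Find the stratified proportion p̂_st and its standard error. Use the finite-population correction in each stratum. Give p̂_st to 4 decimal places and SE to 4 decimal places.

N = 730; stratum weights W_h = N_h/N.
p̂_st = Σ W_h p̂_h = (160·0.273 + 80·0.600 + 490·0.565)/730 = 0.50484
V̂(p̂_st) = Σ W_h² (1 − n_h/N_h) p̂_h(1−p̂_h)/(n_h−1):
  stratum 1: (160/730)²·(1 − 22/160)·0.273·0.727/21 = 0.00039159
  stratum 2: (80/730)²·(1 − 10/80)·0.600·0.400/9 = 0.000280228
  stratum 3: (490/730)²·(1 − 23/490)·0.565·0.435/22 = 0.00479714
V̂(p̂_st) = 0.00546896; SE = √V̂ = 0.0739524

p̂_st ≈ 0.5048, SE ≈ 0.0740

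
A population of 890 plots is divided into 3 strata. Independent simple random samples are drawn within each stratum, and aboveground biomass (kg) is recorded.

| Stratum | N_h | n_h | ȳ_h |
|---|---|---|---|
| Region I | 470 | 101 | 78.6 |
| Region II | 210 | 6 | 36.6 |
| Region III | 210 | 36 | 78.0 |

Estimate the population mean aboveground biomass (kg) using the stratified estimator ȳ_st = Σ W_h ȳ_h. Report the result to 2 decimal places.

ȳ_st ≈ 68.55

N = Σ N_h = 890. Stratum weights W_h = N_h/N.
ȳ_st = (470·78.6 + 210·36.6 + 210·78.0) / 890 = 68.5483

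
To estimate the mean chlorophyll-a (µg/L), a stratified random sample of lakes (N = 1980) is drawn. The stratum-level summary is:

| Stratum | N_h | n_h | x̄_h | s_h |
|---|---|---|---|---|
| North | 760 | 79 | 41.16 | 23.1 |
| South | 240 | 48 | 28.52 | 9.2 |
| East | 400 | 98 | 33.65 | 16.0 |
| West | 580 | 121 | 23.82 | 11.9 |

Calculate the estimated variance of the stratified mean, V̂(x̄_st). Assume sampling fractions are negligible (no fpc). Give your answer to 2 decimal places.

V̂(x̄_st) = Σ W_h² s_h²/n_h, with W_h = N_h/N and N = 1980:
  stratum North: (760/1980)²·23.1²/79 = 0.995162
  stratum South: (240/1980)²·9.2²/48 = 0.0259076
  stratum East: (400/1980)²·16.0²/98 = 0.106611
  stratum West: (580/1980)²·11.9²/121 = 0.100423
V̂(x̄_st) = 1.2281

V̂(x̄_st) ≈ 1.23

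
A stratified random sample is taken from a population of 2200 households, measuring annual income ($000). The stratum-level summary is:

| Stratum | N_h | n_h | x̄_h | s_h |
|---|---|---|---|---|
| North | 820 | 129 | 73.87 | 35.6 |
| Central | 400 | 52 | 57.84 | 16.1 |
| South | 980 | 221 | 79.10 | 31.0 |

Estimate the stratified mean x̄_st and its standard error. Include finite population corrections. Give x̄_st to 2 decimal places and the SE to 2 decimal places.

x̄_st ≈ 73.29, SE ≈ 1.40

x̄_st = Σ W_h x̄_h = (820·73.87 + 400·57.84 + 980·79.10)/2200 = 73.28518
V̂(x̄_st) = Σ W_h² (1 − n_h/N_h) s_h²/n_h, with W_h = N_h/N and N = 2200:
  stratum North: (820/2200)²·(1 − 129/820)·35.6²/129 = 1.15016
  stratum Central: (400/2200)²·(1 − 52/400)·16.1²/52 = 0.143365
  stratum South: (980/2200)²·(1 − 221/980)·31.0²/221 = 0.668273
V̂(x̄_st) = 1.96179
SE(x̄_st) = √1.96179 = 1.40064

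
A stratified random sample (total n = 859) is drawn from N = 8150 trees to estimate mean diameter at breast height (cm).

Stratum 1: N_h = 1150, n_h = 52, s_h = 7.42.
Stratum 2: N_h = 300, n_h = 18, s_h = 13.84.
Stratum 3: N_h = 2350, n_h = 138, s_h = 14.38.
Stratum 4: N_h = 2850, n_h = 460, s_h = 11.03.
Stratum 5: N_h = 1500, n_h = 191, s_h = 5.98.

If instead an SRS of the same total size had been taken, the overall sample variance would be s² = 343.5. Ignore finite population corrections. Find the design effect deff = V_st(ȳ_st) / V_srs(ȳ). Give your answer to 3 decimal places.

V̂(ȳ_st) = Σ W_h² s_h²/n_h, with W_h = N_h/N and N = 8150:
  stratum 1: (1150/8150)²·7.42²/52 = 0.0210807
  stratum 2: (300/8150)²·13.84²/18 = 0.0144187
  stratum 3: (2350/8150)²·14.38²/138 = 0.124583
  stratum 4: (2850/8150)²·11.03²/460 = 0.0323421
  stratum 5: (1500/8150)²·5.98²/191 = 0.00634215
V_st = 0.198767
V_srs = s²/n = 343.5/859 = 0.399884
deff = V_st / V_srs = 0.198767/0.399884 = 0.4971

deff ≈ 0.497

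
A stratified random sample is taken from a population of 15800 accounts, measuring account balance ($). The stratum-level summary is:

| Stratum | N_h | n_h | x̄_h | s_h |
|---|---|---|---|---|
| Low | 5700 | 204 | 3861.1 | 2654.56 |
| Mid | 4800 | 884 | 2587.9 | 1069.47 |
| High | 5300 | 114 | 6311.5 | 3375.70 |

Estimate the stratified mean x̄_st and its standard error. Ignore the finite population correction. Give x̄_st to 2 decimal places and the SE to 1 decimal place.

x̄_st ≈ 4296.27, SE ≈ 125.9

x̄_st = Σ W_h x̄_h = (5700·3861.1 + 4800·2587.9 + 5300·6311.5)/15800 = 4296.27468
V̂(x̄_st) = Σ W_h² s_h²/n_h, with W_h = N_h/N and N = 15800:
  stratum Low: (5700/15800)²·2654.56²/204 = 4495.63
  stratum Mid: (4800/15800)²·1069.47²/884 = 119.413
  stratum High: (5300/15800)²·3375.70²/114 = 11247.6
V̂(x̄_st) = 15862.7
SE(x̄_st) = √15862.7 = 125.947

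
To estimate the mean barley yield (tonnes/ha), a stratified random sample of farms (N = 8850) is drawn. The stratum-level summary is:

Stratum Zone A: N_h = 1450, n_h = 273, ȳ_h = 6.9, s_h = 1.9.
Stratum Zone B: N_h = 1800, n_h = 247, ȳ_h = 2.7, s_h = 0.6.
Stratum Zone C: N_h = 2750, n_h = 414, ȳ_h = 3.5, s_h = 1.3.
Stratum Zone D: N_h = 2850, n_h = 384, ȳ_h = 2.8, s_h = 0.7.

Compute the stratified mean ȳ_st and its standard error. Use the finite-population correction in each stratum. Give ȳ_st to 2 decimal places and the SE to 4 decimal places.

ȳ_st = Σ W_h ȳ_h = (1450·6.9 + 1800·2.7 + 2750·3.5 + 2850·2.8)/8850 = 3.66893
V̂(ȳ_st) = Σ W_h² (1 − n_h/N_h) s_h²/n_h, with W_h = N_h/N and N = 8850:
  stratum Zone A: (1450/8850)²·(1 − 273/1450)·1.9²/273 = 0.000288139
  stratum Zone B: (1800/8850)²·(1 − 247/1800)·0.6²/247 = 5.20191e-05
  stratum Zone C: (2750/8850)²·(1 − 414/2750)·1.3²/414 = 0.000334815
  stratum Zone D: (2850/8850)²·(1 − 384/2850)·0.7²/384 = 0.000114503
V̂(ȳ_st) = 0.000789477
SE(ȳ_st) = √0.000789477 = 0.0280976

ȳ_st ≈ 3.67, SE ≈ 0.0281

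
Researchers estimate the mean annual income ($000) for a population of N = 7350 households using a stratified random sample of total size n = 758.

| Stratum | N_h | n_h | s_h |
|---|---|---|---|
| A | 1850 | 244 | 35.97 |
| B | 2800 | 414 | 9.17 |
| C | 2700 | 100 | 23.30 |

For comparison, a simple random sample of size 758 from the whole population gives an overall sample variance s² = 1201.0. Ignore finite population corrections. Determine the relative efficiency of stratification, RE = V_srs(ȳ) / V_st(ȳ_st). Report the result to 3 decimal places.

V̂(ȳ_st) = Σ W_h² s_h²/n_h, with W_h = N_h/N and N = 7350:
  stratum A: (1850/7350)²·35.97²/244 = 0.335939
  stratum B: (2800/7350)²·9.17²/414 = 0.0294768
  stratum C: (2700/7350)²·23.30²/100 = 0.732596
V_st = 1.09801
V_srs = s²/n = 1201.0/758 = 1.58443
Relative efficiency = V_srs / V_st = 1.58443/1.09801 = 1.4430

RE ≈ 1.443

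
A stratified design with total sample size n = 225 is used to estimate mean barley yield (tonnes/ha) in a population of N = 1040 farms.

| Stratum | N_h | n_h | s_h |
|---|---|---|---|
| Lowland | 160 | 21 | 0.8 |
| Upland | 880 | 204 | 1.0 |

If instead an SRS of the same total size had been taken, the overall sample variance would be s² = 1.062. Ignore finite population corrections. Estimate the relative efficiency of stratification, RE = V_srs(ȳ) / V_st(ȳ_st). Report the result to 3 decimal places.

V̂(ȳ_st) = Σ W_h² s_h²/n_h, with W_h = N_h/N and N = 1040:
  stratum Lowland: (160/1040)²·0.8²/21 = 0.00072133
  stratum Upland: (880/1040)²·1.0²/204 = 0.00350969
V_st = 0.00423102
V_srs = s²/n = 1.062/225 = 0.00472
Relative efficiency = V_srs / V_st = 0.00472/0.00423102 = 1.1156

RE ≈ 1.116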